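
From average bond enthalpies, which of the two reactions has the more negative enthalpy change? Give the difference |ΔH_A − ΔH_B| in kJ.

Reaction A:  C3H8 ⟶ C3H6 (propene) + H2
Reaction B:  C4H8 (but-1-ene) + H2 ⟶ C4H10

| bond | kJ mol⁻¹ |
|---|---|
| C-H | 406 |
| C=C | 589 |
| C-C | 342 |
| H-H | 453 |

Reaction A:
  Bonds broken (reactants):
    C-C: 2 × 342 = 684
    C-H: 8 × 406 = 3248
    Σ(broken) = 3932 kJ
  Bonds formed (products):
    C-C: 1 × 342 = 342
    C-H: 6 × 406 = 2436
    C=C: 1 × 589 = 589
    H-H: 1 × 453 = 453
    Σ(formed) = 3820 kJ
  ΔH_A = 3932 − 3820 = +112 kJ
Reaction B:
  Bonds broken (reactants):
    C-C: 2 × 342 = 684
    C-H: 8 × 406 = 3248
    C=C: 1 × 589 = 589
    H-H: 1 × 453 = 453
    Σ(broken) = 4974 kJ
  Bonds formed (products):
    C-C: 3 × 342 = 1026
    C-H: 10 × 406 = 4060
    Σ(formed) = 5086 kJ
  ΔH_B = 4974 − 5086 = −112 kJ
ΔH_A − ΔH_B = +224 kJ, so reaction B has the more negative ΔH; |ΔH_A − ΔH_B| = 224 kJ.

Reaction B, by 224 kJ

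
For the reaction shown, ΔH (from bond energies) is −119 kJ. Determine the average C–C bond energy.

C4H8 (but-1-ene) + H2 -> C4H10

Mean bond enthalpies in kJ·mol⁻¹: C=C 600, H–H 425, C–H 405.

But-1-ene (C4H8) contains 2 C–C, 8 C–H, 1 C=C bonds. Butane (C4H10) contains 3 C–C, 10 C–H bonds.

Let D be the C–C bond energy.
Σ(broken) = 2×D + 8×405 + 1×600 + 1×425 = 4265 + 2D
Σ(formed) = 3×D + 10×405 = 4050 + 3D
ΔH = Σ(broken) − Σ(formed) = (4265 + 2D) − (4050 + 3D) = +215 − D
Setting this equal to −119 kJ gives D = 334 kJ/mol.

D(C–C) ≈ 334 kJ/mol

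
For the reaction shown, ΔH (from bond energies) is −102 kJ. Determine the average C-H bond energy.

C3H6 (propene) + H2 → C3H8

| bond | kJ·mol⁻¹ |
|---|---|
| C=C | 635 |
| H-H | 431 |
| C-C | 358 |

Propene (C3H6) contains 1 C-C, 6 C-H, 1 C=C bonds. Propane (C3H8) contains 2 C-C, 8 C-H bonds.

Let D be the C-H bond energy.
Σ(broken) = 1×358 + 6×D + 1×635 + 1×431 = 1424 + 6D
Σ(formed) = 2×358 + 8×D = 716 + 8D
ΔH = Σ(broken) − Σ(formed) = (1424 + 6D) − (716 + 8D) = +708 − 2D
Setting this equal to −102 kJ gives 2D = 810, so D = 405 kJ/mol.

D(C-H) ≈ 405 kJ/mol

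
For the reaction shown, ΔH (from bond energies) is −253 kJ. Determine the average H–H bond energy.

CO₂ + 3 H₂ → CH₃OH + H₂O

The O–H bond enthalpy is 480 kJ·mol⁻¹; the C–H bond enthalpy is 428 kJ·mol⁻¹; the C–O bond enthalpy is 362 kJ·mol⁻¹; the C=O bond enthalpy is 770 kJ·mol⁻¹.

Let D be the H–H bond energy.
Σ(broken) = 2×770 + 3×D = 1540 + 3D
Σ(formed) = 3×428 + 1×362 + 3×480 = 3086
ΔH = Σ(broken) − Σ(formed) = (1540 + 3D) − (3086) = −1546 + 3D
Setting this equal to −253 kJ gives 3D = 1293, so D = 431 kJ/mol.

D(H–H) ≈ 431 kJ/mol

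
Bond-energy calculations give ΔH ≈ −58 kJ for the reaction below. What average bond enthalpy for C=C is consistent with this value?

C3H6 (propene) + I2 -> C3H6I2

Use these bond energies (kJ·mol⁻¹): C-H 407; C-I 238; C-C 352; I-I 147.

D(C=C) ≈ 623 kJ/mol

Let D be the C=C bond energy.
Σ(broken) = 1×352 + 6×407 + 1×D + 1×147 = 2941 + D
Σ(formed) = 2×352 + 6×407 + 2×238 = 3622
ΔH = Σ(broken) − Σ(formed) = (2941 + D) − (3622) = −681 + D
Setting this equal to −58 kJ gives D = 623 kJ/mol.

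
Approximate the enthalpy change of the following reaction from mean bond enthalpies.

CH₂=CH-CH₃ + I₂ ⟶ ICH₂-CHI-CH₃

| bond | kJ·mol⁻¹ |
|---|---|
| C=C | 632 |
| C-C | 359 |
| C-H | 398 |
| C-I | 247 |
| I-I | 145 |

Bonds broken (reactants):
  C-C: 1 × 359 = 359
  C-H: 6 × 398 = 2388
  C=C: 1 × 632 = 632
  I-I: 1 × 145 = 145
  Σ(broken) = 3524 kJ
Bonds formed (products):
  C-C: 2 × 359 = 718
  C-H: 6 × 398 = 2388
  C-I: 2 × 247 = 494
  Σ(formed) = 3600 kJ
ΔH = Σ(broken) − Σ(formed) = 3524 − 3600 = −76 kJ

ΔH ≈ −76 kJ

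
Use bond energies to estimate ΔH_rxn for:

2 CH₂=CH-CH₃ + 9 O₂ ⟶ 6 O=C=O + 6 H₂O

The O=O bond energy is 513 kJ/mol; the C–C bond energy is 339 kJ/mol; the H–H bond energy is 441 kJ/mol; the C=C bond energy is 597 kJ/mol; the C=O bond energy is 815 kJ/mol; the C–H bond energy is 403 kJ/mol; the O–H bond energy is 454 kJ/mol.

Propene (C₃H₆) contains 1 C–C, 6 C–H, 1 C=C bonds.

Bonds broken (reactants):
  C–C: 2 × 339 = 678
  C–H: 12 × 403 = 4836
  C=C: 2 × 597 = 1194
  O=O: 9 × 513 = 4617
  Σ(broken) = 11325 kJ
Bonds formed (products):
  C=O: 12 × 815 = 9780
  O–H: 12 × 454 = 5448
  Σ(formed) = 15228 kJ
ΔH = Σ(broken) − Σ(formed) = 11325 − 15228 = −3903 kJ

ΔH ≈ −3903 kJ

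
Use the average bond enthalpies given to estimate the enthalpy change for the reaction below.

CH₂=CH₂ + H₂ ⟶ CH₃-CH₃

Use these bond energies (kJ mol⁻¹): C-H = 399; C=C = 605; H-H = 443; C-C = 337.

ΔH ≈ −87 kJ

Bonds broken (reactants):
  C-H: 4 × 399 = 1596
  C=C: 1 × 605 = 605
  H-H: 1 × 443 = 443
  Σ(broken) = 2644 kJ
Bonds formed (products):
  C-C: 1 × 337 = 337
  C-H: 6 × 399 = 2394
  Σ(formed) = 2731 kJ
ΔH = Σ(broken) − Σ(formed) = 2644 − 2731 = −87 kJ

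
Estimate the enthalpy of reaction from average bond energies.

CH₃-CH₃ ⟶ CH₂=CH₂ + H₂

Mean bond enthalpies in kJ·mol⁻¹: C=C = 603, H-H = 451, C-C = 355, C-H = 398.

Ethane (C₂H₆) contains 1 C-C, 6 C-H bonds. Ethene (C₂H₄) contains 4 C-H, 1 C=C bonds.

ΔH ≈ +97 kJ

Bonds broken (reactants):
  C-C: 1 × 355 = 355
  C-H: 6 × 398 = 2388
  Σ(broken) = 2743 kJ
Bonds formed (products):
  C-H: 4 × 398 = 1592
  C=C: 1 × 603 = 603
  H-H: 1 × 451 = 451
  Σ(formed) = 2646 kJ
ΔH = Σ(broken) − Σ(formed) = 2743 − 2646 = +97 kJ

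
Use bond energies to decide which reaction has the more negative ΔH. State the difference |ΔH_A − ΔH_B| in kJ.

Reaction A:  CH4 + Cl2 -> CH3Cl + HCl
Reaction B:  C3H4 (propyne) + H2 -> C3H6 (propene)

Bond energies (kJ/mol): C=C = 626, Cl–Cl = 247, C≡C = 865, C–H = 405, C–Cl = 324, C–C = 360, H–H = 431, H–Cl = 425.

Reaction A:
  Bonds broken (reactants):
    C–H: 4 × 405 = 1620
    Cl–Cl: 1 × 247 = 247
    Σ(broken) = 1867 kJ
  Bonds formed (products):
    C–Cl: 1 × 324 = 324
    C–H: 3 × 405 = 1215
    H–Cl: 1 × 425 = 425
    Σ(formed) = 1964 kJ
  ΔH_A = 1867 − 1964 = −97 kJ
Reaction B:
  Bonds broken (reactants):
    C≡C: 1 × 865 = 865
    C–C: 1 × 360 = 360
    C–H: 4 × 405 = 1620
    H–H: 1 × 431 = 431
    Σ(broken) = 3276 kJ
  Bonds formed (products):
    C–C: 1 × 360 = 360
    C–H: 6 × 405 = 2430
    C=C: 1 × 626 = 626
    Σ(formed) = 3416 kJ
  ΔH_B = 3276 − 3416 = −140 kJ
ΔH_A − ΔH_B = +43 kJ, so reaction B has the more negative ΔH; |ΔH_A − ΔH_B| = 43 kJ.

Reaction B, by 43 kJ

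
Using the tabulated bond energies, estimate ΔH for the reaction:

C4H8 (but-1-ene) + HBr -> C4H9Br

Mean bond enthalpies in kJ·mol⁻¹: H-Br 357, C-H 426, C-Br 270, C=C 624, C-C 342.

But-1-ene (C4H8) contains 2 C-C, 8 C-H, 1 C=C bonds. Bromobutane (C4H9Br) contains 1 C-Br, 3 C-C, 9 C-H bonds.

ΔH ≈ −57 kJ

Bonds broken (reactants):
  C-C: 2 × 342 = 684
  C-H: 8 × 426 = 3408
  C=C: 1 × 624 = 624
  H-Br: 1 × 357 = 357
  Σ(broken) = 5073 kJ
Bonds formed (products):
  C-Br: 1 × 270 = 270
  C-C: 3 × 342 = 1026
  C-H: 9 × 426 = 3834
  Σ(formed) = 5130 kJ
ΔH = Σ(broken) − Σ(formed) = 5073 − 5130 = −57 kJ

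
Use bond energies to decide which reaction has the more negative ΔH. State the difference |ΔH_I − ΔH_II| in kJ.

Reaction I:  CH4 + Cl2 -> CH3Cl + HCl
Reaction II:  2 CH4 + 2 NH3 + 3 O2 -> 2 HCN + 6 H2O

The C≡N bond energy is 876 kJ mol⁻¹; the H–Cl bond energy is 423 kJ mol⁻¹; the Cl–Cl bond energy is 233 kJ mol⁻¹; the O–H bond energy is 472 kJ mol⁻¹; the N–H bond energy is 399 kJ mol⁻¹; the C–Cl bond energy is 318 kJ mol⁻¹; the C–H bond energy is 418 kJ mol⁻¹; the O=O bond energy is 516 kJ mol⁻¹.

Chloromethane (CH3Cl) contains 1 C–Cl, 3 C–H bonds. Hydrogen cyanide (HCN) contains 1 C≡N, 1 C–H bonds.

Reaction II, by 876 kJ

Reaction I:
  Bonds broken (reactants):
    C–H: 4 × 418 = 1672
    Cl–Cl: 1 × 233 = 233
    Σ(broken) = 1905 kJ
  Bonds formed (products):
    C–Cl: 1 × 318 = 318
    C–H: 3 × 418 = 1254
    H–Cl: 1 × 423 = 423
    Σ(formed) = 1995 kJ
  ΔH_I = 1905 − 1995 = −90 kJ
Reaction II:
  Bonds broken (reactants):
    C–H: 8 × 418 = 3344
    N–H: 6 × 399 = 2394
    O=O: 3 × 516 = 1548
    Σ(broken) = 7286 kJ
  Bonds formed (products):
    C≡N: 2 × 876 = 1752
    C–H: 2 × 418 = 836
    O–H: 12 × 472 = 5664
    Σ(formed) = 8252 kJ
  ΔH_II = 7286 − 8252 = −966 kJ
ΔH_I − ΔH_II = +876 kJ, so reaction II has the more negative ΔH; |ΔH_I − ΔH_II| = 876 kJ.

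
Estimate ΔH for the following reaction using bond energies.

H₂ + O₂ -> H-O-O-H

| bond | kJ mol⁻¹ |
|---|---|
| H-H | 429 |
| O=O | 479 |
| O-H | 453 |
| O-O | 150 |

Bonds broken (reactants):
  H-H: 1 × 429 = 429
  O=O: 1 × 479 = 479
  Σ(broken) = 908 kJ
Bonds formed (products):
  O-H: 2 × 453 = 906
  O-O: 1 × 150 = 150
  Σ(formed) = 1056 kJ
ΔH = Σ(broken) − Σ(formed) = 908 − 1056 = −148 kJ

ΔH ≈ −148 kJ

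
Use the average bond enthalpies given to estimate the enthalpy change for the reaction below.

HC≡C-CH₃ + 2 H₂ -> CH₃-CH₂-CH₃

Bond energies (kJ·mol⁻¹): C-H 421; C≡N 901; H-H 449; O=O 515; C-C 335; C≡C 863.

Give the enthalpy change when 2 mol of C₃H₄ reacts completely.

Bonds broken (reactants):
  C≡C: 1 × 863 = 863
  C-C: 1 × 335 = 335
  C-H: 4 × 421 = 1684
  H-H: 2 × 449 = 898
  Σ(broken) = 3780 kJ
Bonds formed (products):
  C-C: 2 × 335 = 670
  C-H: 8 × 421 = 3368
  Σ(formed) = 4038 kJ
ΔH = Σ(broken) − Σ(formed) = 3780 − 4038 = −258 kJ
For 2× the reaction as written: 2 × (−258) = −516 kJ

ΔH = −516 kJ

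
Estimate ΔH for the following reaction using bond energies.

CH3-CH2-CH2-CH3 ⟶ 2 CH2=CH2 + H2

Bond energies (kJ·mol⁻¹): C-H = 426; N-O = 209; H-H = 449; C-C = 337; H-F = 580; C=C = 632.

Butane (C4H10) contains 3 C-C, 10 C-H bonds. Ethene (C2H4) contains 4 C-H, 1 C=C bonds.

Bonds broken (reactants):
  C-C: 3 × 337 = 1011
  C-H: 10 × 426 = 4260
  Σ(broken) = 5271 kJ
Bonds formed (products):
  C-H: 8 × 426 = 3408
  C=C: 2 × 632 = 1264
  H-H: 1 × 449 = 449
  Σ(formed) = 5121 kJ
ΔH = Σ(broken) − Σ(formed) = 5271 − 5121 = +150 kJ

ΔH ≈ +150 kJ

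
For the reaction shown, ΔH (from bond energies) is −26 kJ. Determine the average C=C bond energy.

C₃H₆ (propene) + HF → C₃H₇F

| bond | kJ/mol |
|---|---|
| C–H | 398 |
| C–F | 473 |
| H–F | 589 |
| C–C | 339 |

Let D be the C=C bond energy.
Σ(broken) = 1×339 + 6×398 + 1×D + 1×589 = 3316 + D
Σ(formed) = 2×339 + 1×473 + 7×398 = 3937
ΔH = Σ(broken) − Σ(formed) = (3316 + D) − (3937) = −621 + D
Setting this equal to −26 kJ gives D = 595 kJ/mol.

D(C=C) ≈ 595 kJ/mol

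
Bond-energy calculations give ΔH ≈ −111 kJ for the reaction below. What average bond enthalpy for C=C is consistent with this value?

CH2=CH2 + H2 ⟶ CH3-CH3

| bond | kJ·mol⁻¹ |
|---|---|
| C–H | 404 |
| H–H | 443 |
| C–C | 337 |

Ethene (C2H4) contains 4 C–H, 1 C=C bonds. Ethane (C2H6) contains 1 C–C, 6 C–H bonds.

Let D be the C=C bond energy.
Σ(broken) = 4×404 + 1×D + 1×443 = 2059 + D
Σ(formed) = 1×337 + 6×404 = 2761
ΔH = Σ(broken) − Σ(formed) = (2059 + D) − (2761) = −702 + D
Setting this equal to −111 kJ gives D = 591 kJ/mol.

D(C=C) ≈ 591 kJ/mol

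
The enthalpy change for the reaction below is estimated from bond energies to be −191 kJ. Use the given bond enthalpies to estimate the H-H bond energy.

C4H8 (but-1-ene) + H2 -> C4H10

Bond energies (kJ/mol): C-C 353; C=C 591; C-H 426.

Let D be the H-H bond energy.
Σ(broken) = 2×353 + 8×426 + 1×591 + 1×D = 4705 + D
Σ(formed) = 3×353 + 10×426 = 5319
ΔH = Σ(broken) − Σ(formed) = (4705 + D) − (5319) = −614 + D
Setting this equal to −191 kJ gives D = 423 kJ/mol.

D(H-H) ≈ 423 kJ/mol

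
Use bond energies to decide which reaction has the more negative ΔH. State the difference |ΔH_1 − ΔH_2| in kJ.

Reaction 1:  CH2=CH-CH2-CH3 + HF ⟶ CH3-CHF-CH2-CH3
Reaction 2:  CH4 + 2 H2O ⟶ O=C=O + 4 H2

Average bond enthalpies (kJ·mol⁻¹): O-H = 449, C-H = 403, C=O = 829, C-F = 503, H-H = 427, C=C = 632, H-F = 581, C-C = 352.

Reaction 1, by 87 kJ

Reaction 1:
  Bonds broken (reactants):
    C-C: 2 × 352 = 704
    C-H: 8 × 403 = 3224
    C=C: 1 × 632 = 632
    H-F: 1 × 581 = 581
    Σ(broken) = 5141 kJ
  Bonds formed (products):
    C-C: 3 × 352 = 1056
    C-F: 1 × 503 = 503
    C-H: 9 × 403 = 3627
    Σ(formed) = 5186 kJ
  ΔH_1 = 5141 − 5186 = −45 kJ
Reaction 2:
  Bonds broken (reactants):
    C-H: 4 × 403 = 1612
    O-H: 4 × 449 = 1796
    Σ(broken) = 3408 kJ
  Bonds formed (products):
    C=O: 2 × 829 = 1658
    H-H: 4 × 427 = 1708
    Σ(formed) = 3366 kJ
  ΔH_2 = 3408 − 3366 = +42 kJ
ΔH_1 − ΔH_2 = −87 kJ, so reaction 1 has the more negative ΔH; |ΔH_1 − ΔH_2| = 87 kJ.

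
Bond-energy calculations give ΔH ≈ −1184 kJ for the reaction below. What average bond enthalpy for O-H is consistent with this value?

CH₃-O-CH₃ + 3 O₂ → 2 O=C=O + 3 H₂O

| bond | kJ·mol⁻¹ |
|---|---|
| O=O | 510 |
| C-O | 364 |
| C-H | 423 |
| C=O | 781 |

D(O-H) ≈ 476 kJ/mol

Let D be the O-H bond energy.
Σ(broken) = 6×423 + 2×364 + 3×510 = 4796
Σ(formed) = 4×781 + 6×D = 3124 + 6D
ΔH = Σ(broken) − Σ(formed) = (4796) − (3124 + 6D) = +1672 − 6D
Setting this equal to −1184 kJ gives 6D = 2856, so D = 476 kJ/mol.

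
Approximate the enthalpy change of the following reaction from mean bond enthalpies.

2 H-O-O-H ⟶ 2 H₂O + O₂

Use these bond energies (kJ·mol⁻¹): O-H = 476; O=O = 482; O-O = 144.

Bonds broken (reactants):
  O-H: 4 × 476 = 1904
  O-O: 2 × 144 = 288
  Σ(broken) = 2192 kJ
Bonds formed (products):
  O-H: 4 × 476 = 1904
  O=O: 1 × 482 = 482
  Σ(formed) = 2386 kJ
ΔH = Σ(broken) − Σ(formed) = 2192 − 2386 = −194 kJ

ΔH ≈ −194 kJ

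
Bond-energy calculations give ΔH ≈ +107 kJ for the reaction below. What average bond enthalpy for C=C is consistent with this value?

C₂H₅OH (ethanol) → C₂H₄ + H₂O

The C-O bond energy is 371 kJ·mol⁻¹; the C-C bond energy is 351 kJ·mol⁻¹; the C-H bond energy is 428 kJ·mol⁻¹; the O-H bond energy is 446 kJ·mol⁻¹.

D(C=C) ≈ 597 kJ/mol

Let D be the C=C bond energy.
Σ(broken) = 1×351 + 5×428 + 1×371 + 1×446 = 3308
Σ(formed) = 4×428 + 1×D + 2×446 = 2604 + D
ΔH = Σ(broken) − Σ(formed) = (3308) − (2604 + D) = +704 − D
Setting this equal to +107 kJ gives D = 597 kJ/mol.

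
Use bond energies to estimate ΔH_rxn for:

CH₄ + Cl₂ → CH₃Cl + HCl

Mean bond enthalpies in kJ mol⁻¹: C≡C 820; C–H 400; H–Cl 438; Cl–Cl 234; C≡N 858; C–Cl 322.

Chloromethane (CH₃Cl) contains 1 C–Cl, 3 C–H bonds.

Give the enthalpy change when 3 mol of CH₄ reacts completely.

Bonds broken (reactants):
  C–H: 4 × 400 = 1600
  Cl–Cl: 1 × 234 = 234
  Σ(broken) = 1834 kJ
Bonds formed (products):
  C–Cl: 1 × 322 = 322
  C–H: 3 × 400 = 1200
  H–Cl: 1 × 438 = 438
  Σ(formed) = 1960 kJ
ΔH = Σ(broken) − Σ(formed) = 1834 − 1960 = −126 kJ
For 3× the reaction as written: 3 × (−126) = −378 kJ

ΔH = −378 kJ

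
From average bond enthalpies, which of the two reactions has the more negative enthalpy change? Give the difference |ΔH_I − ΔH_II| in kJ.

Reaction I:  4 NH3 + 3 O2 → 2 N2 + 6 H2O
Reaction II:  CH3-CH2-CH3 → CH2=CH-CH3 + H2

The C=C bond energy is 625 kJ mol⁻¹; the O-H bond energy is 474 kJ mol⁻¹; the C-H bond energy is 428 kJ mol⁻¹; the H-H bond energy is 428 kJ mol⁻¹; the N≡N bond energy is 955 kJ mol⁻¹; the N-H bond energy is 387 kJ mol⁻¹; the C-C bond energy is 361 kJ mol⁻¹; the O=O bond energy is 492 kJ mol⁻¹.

Reaction I, by 1642 kJ

Reaction I:
  Bonds broken (reactants):
    N-H: 12 × 387 = 4644
    O=O: 3 × 492 = 1476
    Σ(broken) = 6120 kJ
  Bonds formed (products):
    N≡N: 2 × 955 = 1910
    O-H: 12 × 474 = 5688
    Σ(formed) = 7598 kJ
  ΔH_I = 6120 − 7598 = −1478 kJ
Reaction II:
  Bonds broken (reactants):
    C-C: 2 × 361 = 722
    C-H: 8 × 428 = 3424
    Σ(broken) = 4146 kJ
  Bonds formed (products):
    C-C: 1 × 361 = 361
    C-H: 6 × 428 = 2568
    C=C: 1 × 625 = 625
    H-H: 1 × 428 = 428
    Σ(formed) = 3982 kJ
  ΔH_II = 4146 − 3982 = +164 kJ
ΔH_I − ΔH_II = −1642 kJ, so reaction I has the more negative ΔH; |ΔH_I − ΔH_II| = 1642 kJ.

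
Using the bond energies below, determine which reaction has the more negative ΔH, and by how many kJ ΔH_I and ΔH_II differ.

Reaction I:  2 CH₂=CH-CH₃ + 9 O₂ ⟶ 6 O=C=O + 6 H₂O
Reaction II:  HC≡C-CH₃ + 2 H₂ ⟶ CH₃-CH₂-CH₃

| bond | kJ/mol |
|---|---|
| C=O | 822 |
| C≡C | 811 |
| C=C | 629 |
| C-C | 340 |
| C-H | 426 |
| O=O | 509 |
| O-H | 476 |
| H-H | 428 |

Reaction I, by 3568 kJ

Reaction I:
  Bonds broken (reactants):
    C-C: 2 × 340 = 680
    C-H: 12 × 426 = 5112
    C=C: 2 × 629 = 1258
    O=O: 9 × 509 = 4581
    Σ(broken) = 11631 kJ
  Bonds formed (products):
    C=O: 12 × 822 = 9864
    O-H: 12 × 476 = 5712
    Σ(formed) = 15576 kJ
  ΔH_I = 11631 − 15576 = −3945 kJ
Reaction II:
  Bonds broken (reactants):
    C≡C: 1 × 811 = 811
    C-C: 1 × 340 = 340
    C-H: 4 × 426 = 1704
    H-H: 2 × 428 = 856
    Σ(broken) = 3711 kJ
  Bonds formed (products):
    C-C: 2 × 340 = 680
    C-H: 8 × 426 = 3408
    Σ(formed) = 4088 kJ
  ΔH_II = 3711 − 4088 = −377 kJ
ΔH_I − ΔH_II = −3568 kJ, so reaction I has the more negative ΔH; |ΔH_I − ΔH_II| = 3568 kJ.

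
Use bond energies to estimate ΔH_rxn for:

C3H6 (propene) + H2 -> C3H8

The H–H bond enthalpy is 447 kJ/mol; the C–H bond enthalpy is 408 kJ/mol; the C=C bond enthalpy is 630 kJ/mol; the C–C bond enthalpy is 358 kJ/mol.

ΔH ≈ −97 kJ

Bonds broken (reactants):
  C–C: 1 × 358 = 358
  C–H: 6 × 408 = 2448
  C=C: 1 × 630 = 630
  H–H: 1 × 447 = 447
  Σ(broken) = 3883 kJ
Bonds formed (products):
  C–C: 2 × 358 = 716
  C–H: 8 × 408 = 3264
  Σ(formed) = 3980 kJ
ΔH = Σ(broken) − Σ(formed) = 3883 − 3980 = −97 kJ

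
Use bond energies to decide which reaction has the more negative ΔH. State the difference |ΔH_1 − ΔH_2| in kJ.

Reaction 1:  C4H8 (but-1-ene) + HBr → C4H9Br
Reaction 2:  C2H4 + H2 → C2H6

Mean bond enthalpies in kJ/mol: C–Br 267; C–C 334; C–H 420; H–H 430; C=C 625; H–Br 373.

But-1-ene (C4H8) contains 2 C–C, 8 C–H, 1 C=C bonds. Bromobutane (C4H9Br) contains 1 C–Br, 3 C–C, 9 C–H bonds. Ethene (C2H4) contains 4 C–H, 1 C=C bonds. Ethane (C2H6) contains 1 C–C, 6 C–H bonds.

Reaction 2, by 96 kJ

Reaction 1:
  Bonds broken (reactants):
    C–C: 2 × 334 = 668
    C–H: 8 × 420 = 3360
    C=C: 1 × 625 = 625
    H–Br: 1 × 373 = 373
    Σ(broken) = 5026 kJ
  Bonds formed (products):
    C–Br: 1 × 267 = 267
    C–C: 3 × 334 = 1002
    C–H: 9 × 420 = 3780
    Σ(formed) = 5049 kJ
  ΔH_1 = 5026 − 5049 = −23 kJ
Reaction 2:
  Bonds broken (reactants):
    C–H: 4 × 420 = 1680
    C=C: 1 × 625 = 625
    H–H: 1 × 430 = 430
    Σ(broken) = 2735 kJ
  Bonds formed (products):
    C–C: 1 × 334 = 334
    C–H: 6 × 420 = 2520
    Σ(formed) = 2854 kJ
  ΔH_2 = 2735 − 2854 = −119 kJ
ΔH_1 − ΔH_2 = +96 kJ, so reaction 2 has the more negative ΔH; |ΔH_1 − ΔH_2| = 96 kJ.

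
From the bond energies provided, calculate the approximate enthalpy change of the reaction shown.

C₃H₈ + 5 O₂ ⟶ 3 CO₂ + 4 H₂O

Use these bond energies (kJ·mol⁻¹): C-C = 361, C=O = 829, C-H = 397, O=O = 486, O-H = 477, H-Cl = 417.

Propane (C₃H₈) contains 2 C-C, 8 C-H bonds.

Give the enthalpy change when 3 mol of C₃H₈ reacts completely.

Bonds broken (reactants):
  C-C: 2 × 361 = 722
  C-H: 8 × 397 = 3176
  O=O: 5 × 486 = 2430
  Σ(broken) = 6328 kJ
Bonds formed (products):
  C=O: 6 × 829 = 4974
  O-H: 8 × 477 = 3816
  Σ(formed) = 8790 kJ
ΔH = Σ(broken) − Σ(formed) = 6328 − 8790 = −2462 kJ
For 3× the reaction as written: 3 × (−2462) = −7386 kJ

ΔH = −7386 kJ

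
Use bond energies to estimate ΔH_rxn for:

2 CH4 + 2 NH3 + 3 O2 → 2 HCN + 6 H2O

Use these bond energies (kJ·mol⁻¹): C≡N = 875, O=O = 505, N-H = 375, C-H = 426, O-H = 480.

Bonds broken (reactants):
  C-H: 8 × 426 = 3408
  N-H: 6 × 375 = 2250
  O=O: 3 × 505 = 1515
  Σ(broken) = 7173 kJ
Bonds formed (products):
  C≡N: 2 × 875 = 1750
  C-H: 2 × 426 = 852
  O-H: 12 × 480 = 5760
  Σ(formed) = 8362 kJ
ΔH = Σ(broken) − Σ(formed) = 7173 − 8362 = −1189 kJ

ΔH ≈ −1189 kJ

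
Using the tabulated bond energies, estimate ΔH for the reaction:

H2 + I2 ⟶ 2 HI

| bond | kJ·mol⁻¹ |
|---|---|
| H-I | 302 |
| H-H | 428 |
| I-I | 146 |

Bonds broken (reactants):
  H-H: 1 × 428 = 428
  I-I: 1 × 146 = 146
  Σ(broken) = 574 kJ
Bonds formed (products):
  H-I: 2 × 302 = 604
  Σ(formed) = 604 kJ
ΔH = Σ(broken) − Σ(formed) = 574 − 604 = −30 kJ

ΔH ≈ −30 kJ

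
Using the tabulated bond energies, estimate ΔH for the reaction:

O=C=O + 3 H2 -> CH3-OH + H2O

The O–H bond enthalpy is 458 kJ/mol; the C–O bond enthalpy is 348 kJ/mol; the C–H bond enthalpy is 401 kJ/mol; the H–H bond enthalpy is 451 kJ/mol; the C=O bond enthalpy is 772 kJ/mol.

ΔH ≈ −28 kJ

Bonds broken (reactants):
  C=O: 2 × 772 = 1544
  H–H: 3 × 451 = 1353
  Σ(broken) = 2897 kJ
Bonds formed (products):
  C–H: 3 × 401 = 1203
  C–O: 1 × 348 = 348
  O–H: 3 × 458 = 1374
  Σ(formed) = 2925 kJ
ΔH = Σ(broken) − Σ(formed) = 2897 − 2925 = −28 kJ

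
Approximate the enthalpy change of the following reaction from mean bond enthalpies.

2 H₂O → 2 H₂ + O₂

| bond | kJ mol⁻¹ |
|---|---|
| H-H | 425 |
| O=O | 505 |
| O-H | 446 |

ΔH ≈ +429 kJ

Bonds broken (reactants):
  O-H: 4 × 446 = 1784
  Σ(broken) = 1784 kJ
Bonds formed (products):
  H-H: 2 × 425 = 850
  O=O: 1 × 505 = 505
  Σ(formed) = 1355 kJ
ΔH = Σ(broken) − Σ(formed) = 1784 − 1355 = +429 kJ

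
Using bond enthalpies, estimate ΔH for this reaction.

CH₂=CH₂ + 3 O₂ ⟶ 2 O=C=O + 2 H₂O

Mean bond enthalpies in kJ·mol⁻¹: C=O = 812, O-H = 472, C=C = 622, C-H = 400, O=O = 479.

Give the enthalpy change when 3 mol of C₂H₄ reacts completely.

Bonds broken (reactants):
  C-H: 4 × 400 = 1600
  C=C: 1 × 622 = 622
  O=O: 3 × 479 = 1437
  Σ(broken) = 3659 kJ
Bonds formed (products):
  C=O: 4 × 812 = 3248
  O-H: 4 × 472 = 1888
  Σ(formed) = 5136 kJ
ΔH = Σ(broken) − Σ(formed) = 3659 − 5136 = −1477 kJ
For 3× the reaction as written: 3 × (−1477) = −4431 kJ

ΔH = −4431 kJ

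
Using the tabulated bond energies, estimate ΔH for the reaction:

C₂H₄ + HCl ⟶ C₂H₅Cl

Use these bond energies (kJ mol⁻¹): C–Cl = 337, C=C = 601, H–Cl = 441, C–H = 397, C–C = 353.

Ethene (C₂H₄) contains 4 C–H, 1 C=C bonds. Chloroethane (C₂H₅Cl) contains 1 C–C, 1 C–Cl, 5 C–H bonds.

Bonds broken (reactants):
  C–H: 4 × 397 = 1588
  C=C: 1 × 601 = 601
  H–Cl: 1 × 441 = 441
  Σ(broken) = 2630 kJ
Bonds formed (products):
  C–C: 1 × 353 = 353
  C–Cl: 1 × 337 = 337
  C–H: 5 × 397 = 1985
  Σ(formed) = 2675 kJ
ΔH = Σ(broken) − Σ(formed) = 2630 − 2675 = −45 kJ

ΔH ≈ −45 kJ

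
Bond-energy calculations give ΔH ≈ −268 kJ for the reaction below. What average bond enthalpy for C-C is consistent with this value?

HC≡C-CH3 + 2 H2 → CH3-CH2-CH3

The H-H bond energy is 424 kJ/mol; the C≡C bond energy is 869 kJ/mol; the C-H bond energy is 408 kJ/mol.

Let D be the C-C bond energy.
Σ(broken) = 1×869 + 1×D + 4×408 + 2×424 = 3349 + D
Σ(formed) = 2×D + 8×408 = 3264 + 2D
ΔH = Σ(broken) − Σ(formed) = (3349 + D) − (3264 + 2D) = +85 − D
Setting this equal to −268 kJ gives D = 353 kJ/mol.

D(C-C) ≈ 353 kJ/mol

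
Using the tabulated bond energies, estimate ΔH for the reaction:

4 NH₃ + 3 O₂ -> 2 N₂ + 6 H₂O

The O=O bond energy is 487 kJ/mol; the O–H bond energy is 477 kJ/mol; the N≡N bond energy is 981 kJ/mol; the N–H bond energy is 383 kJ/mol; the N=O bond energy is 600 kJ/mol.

ΔH ≈ −1629 kJ

Bonds broken (reactants):
  N–H: 12 × 383 = 4596
  O=O: 3 × 487 = 1461
  Σ(broken) = 6057 kJ
Bonds formed (products):
  N≡N: 2 × 981 = 1962
  O–H: 12 × 477 = 5724
  Σ(formed) = 7686 kJ
ΔH = Σ(broken) − Σ(formed) = 6057 − 7686 = −1629 kJ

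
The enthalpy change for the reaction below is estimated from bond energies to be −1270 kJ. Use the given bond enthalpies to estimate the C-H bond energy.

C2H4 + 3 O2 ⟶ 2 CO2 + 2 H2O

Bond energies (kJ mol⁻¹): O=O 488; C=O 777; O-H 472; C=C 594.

Let D be the C-H bond energy.
Σ(broken) = 4×D + 1×594 + 3×488 = 2058 + 4D
Σ(formed) = 4×777 + 4×472 = 4996
ΔH = Σ(broken) − Σ(formed) = (2058 + 4D) − (4996) = −2938 + 4D
Setting this equal to −1270 kJ gives 4D = 1668, so D = 417 kJ/mol.

D(C-H) ≈ 417 kJ/mol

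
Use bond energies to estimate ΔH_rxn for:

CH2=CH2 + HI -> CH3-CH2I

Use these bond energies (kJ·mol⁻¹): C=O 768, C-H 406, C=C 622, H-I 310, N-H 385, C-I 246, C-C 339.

Bonds broken (reactants):
  C-H: 4 × 406 = 1624
  C=C: 1 × 622 = 622
  H-I: 1 × 310 = 310
  Σ(broken) = 2556 kJ
Bonds formed (products):
  C-C: 1 × 339 = 339
  C-H: 5 × 406 = 2030
  C-I: 1 × 246 = 246
  Σ(formed) = 2615 kJ
ΔH = Σ(broken) − Σ(formed) = 2556 − 2615 = −59 kJ

ΔH ≈ −59 kJ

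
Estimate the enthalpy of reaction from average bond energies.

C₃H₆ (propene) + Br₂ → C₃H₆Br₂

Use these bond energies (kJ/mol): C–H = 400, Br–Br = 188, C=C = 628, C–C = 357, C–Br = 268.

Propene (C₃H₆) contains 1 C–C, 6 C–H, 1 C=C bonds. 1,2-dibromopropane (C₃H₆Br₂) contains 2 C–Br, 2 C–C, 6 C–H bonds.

ΔH ≈ −77 kJ

Bonds broken (reactants):
  Br–Br: 1 × 188 = 188
  C–C: 1 × 357 = 357
  C–H: 6 × 400 = 2400
  C=C: 1 × 628 = 628
  Σ(broken) = 3573 kJ
Bonds formed (products):
  C–Br: 2 × 268 = 536
  C–C: 2 × 357 = 714
  C–H: 6 × 400 = 2400
  Σ(formed) = 3650 kJ
ΔH = Σ(broken) − Σ(formed) = 3573 − 3650 = −77 kJ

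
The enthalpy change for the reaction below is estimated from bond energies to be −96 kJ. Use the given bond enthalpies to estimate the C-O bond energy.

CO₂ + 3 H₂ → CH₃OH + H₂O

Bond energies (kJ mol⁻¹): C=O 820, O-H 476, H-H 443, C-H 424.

D(C-O) ≈ 365 kJ/mol

Let D be the C-O bond energy.
Σ(broken) = 2×820 + 3×443 = 2969
Σ(formed) = 3×424 + 1×D + 3×476 = 2700 + D
ΔH = Σ(broken) − Σ(formed) = (2969) − (2700 + D) = +269 − D
Setting this equal to −96 kJ gives D = 365 kJ/mol.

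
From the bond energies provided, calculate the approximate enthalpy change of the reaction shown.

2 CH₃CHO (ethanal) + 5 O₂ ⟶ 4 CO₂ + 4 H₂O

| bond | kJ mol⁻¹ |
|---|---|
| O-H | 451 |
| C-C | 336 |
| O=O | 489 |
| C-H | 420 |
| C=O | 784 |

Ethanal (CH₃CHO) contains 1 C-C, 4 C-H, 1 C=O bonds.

Bonds broken (reactants):
  C-C: 2 × 336 = 672
  C-H: 8 × 420 = 3360
  C=O: 2 × 784 = 1568
  O=O: 5 × 489 = 2445
  Σ(broken) = 8045 kJ
Bonds formed (products):
  C=O: 8 × 784 = 6272
  O-H: 8 × 451 = 3608
  Σ(formed) = 9880 kJ
ΔH = Σ(broken) − Σ(formed) = 8045 − 9880 = −1835 kJ

ΔH ≈ −1835 kJ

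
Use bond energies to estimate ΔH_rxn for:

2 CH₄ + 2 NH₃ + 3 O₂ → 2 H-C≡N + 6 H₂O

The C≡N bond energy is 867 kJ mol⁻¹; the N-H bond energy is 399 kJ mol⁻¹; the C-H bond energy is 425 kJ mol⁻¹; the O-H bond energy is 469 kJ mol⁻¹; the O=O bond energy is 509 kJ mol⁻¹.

Bonds broken (reactants):
  C-H: 8 × 425 = 3400
  N-H: 6 × 399 = 2394
  O=O: 3 × 509 = 1527
  Σ(broken) = 7321 kJ
Bonds formed (products):
  C≡N: 2 × 867 = 1734
  C-H: 2 × 425 = 850
  O-H: 12 × 469 = 5628
  Σ(formed) = 8212 kJ
ΔH = Σ(broken) − Σ(formed) = 7321 − 8212 = −891 kJ

ΔH ≈ −891 kJ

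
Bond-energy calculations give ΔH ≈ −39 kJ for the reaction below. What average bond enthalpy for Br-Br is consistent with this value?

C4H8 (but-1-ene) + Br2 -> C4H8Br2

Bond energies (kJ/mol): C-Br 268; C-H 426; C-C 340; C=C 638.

D(Br-Br) ≈ 199 kJ/mol

Let D be the Br-Br bond energy.
Σ(broken) = 1×D + 2×340 + 8×426 + 1×638 = 4726 + D
Σ(formed) = 2×268 + 3×340 + 8×426 = 4964
ΔH = Σ(broken) − Σ(formed) = (4726 + D) − (4964) = −238 + D
Setting this equal to −39 kJ gives D = 199 kJ/mol.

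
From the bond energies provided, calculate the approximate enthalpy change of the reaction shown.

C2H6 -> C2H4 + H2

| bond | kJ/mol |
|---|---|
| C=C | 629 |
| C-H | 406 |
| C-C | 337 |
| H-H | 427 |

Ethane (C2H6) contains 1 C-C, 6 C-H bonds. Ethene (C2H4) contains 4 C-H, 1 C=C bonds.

ΔH ≈ +93 kJ

Bonds broken (reactants):
  C-C: 1 × 337 = 337
  C-H: 6 × 406 = 2436
  Σ(broken) = 2773 kJ
Bonds formed (products):
  C-H: 4 × 406 = 1624
  C=C: 1 × 629 = 629
  H-H: 1 × 427 = 427
  Σ(formed) = 2680 kJ
ΔH = Σ(broken) − Σ(formed) = 2773 − 2680 = +93 kJ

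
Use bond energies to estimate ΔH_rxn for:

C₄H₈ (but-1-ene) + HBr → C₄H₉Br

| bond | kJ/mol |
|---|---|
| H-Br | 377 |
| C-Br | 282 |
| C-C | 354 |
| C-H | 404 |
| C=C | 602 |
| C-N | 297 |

ΔH ≈ −61 kJ

Bonds broken (reactants):
  C-C: 2 × 354 = 708
  C-H: 8 × 404 = 3232
  C=C: 1 × 602 = 602
  H-Br: 1 × 377 = 377
  Σ(broken) = 4919 kJ
Bonds formed (products):
  C-Br: 1 × 282 = 282
  C-C: 3 × 354 = 1062
  C-H: 9 × 404 = 3636
  Σ(formed) = 4980 kJ
ΔH = Σ(broken) − Σ(formed) = 4919 − 4980 = −61 kJ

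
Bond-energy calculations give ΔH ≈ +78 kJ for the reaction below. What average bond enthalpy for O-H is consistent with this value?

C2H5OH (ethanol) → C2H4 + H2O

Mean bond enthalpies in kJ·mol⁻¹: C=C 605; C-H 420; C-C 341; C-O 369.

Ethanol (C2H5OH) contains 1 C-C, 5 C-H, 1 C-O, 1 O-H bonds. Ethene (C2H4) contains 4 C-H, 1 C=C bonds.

Let D be the O-H bond energy.
Σ(broken) = 1×341 + 5×420 + 1×369 + 1×D = 2810 + D
Σ(formed) = 4×420 + 1×605 + 2×D = 2285 + 2D
ΔH = Σ(broken) − Σ(formed) = (2810 + D) − (2285 + 2D) = +525 − D
Setting this equal to +78 kJ gives D = 447 kJ/mol.

D(O-H) ≈ 447 kJ/mol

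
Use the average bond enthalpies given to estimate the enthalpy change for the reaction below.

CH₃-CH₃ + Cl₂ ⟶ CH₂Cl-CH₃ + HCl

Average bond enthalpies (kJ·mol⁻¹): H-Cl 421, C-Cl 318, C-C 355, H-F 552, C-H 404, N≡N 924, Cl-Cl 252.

ΔH ≈ −83 kJ

Bonds broken (reactants):
  C-C: 1 × 355 = 355
  C-H: 6 × 404 = 2424
  Cl-Cl: 1 × 252 = 252
  Σ(broken) = 3031 kJ
Bonds formed (products):
  C-C: 1 × 355 = 355
  C-Cl: 1 × 318 = 318
  C-H: 5 × 404 = 2020
  H-Cl: 1 × 421 = 421
  Σ(formed) = 3114 kJ
ΔH = Σ(broken) − Σ(formed) = 3031 − 3114 = −83 kJ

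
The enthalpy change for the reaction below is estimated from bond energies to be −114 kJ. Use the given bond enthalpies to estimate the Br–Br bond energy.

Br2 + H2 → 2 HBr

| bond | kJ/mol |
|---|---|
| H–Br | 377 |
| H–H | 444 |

D(Br–Br) ≈ 196 kJ/mol

Let D be the Br–Br bond energy.
Σ(broken) = 1×D + 1×444 = 444 + D
Σ(formed) = 2×377 = 754
ΔH = Σ(broken) − Σ(formed) = (444 + D) − (754) = −310 + D
Setting this equal to −114 kJ gives D = 196 kJ/mol.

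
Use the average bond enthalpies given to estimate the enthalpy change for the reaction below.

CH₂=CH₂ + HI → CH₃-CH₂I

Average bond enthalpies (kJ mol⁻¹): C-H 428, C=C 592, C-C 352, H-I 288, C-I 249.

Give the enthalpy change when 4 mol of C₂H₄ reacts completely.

Bonds broken (reactants):
  C-H: 4 × 428 = 1712
  C=C: 1 × 592 = 592
  H-I: 1 × 288 = 288
  Σ(broken) = 2592 kJ
Bonds formed (products):
  C-C: 1 × 352 = 352
  C-H: 5 × 428 = 2140
  C-I: 1 × 249 = 249
  Σ(formed) = 2741 kJ
ΔH = Σ(broken) − Σ(formed) = 2592 − 2741 = −149 kJ
For 4× the reaction as written: 4 × (−149) = −596 kJ

ΔH = −596 kJ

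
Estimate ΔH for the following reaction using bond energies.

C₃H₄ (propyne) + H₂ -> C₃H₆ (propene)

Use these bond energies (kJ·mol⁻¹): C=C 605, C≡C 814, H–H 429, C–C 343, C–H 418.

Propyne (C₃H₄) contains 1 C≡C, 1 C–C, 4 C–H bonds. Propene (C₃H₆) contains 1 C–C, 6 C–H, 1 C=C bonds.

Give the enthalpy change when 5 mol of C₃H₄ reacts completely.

ΔH = −990 kJ

Bonds broken (reactants):
  C≡C: 1 × 814 = 814
  C–C: 1 × 343 = 343
  C–H: 4 × 418 = 1672
  H–H: 1 × 429 = 429
  Σ(broken) = 3258 kJ
Bonds formed (products):
  C–C: 1 × 343 = 343
  C–H: 6 × 418 = 2508
  C=C: 1 × 605 = 605
  Σ(formed) = 3456 kJ
ΔH = Σ(broken) − Σ(formed) = 3258 − 3456 = −198 kJ
For 5× the reaction as written: 5 × (−198) = −990 kJ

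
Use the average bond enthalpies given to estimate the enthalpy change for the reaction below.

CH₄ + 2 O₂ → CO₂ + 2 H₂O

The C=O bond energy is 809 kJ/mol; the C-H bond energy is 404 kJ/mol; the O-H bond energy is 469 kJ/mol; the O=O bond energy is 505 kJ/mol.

ΔH ≈ −868 kJ

Bonds broken (reactants):
  C-H: 4 × 404 = 1616
  O=O: 2 × 505 = 1010
  Σ(broken) = 2626 kJ
Bonds formed (products):
  C=O: 2 × 809 = 1618
  O-H: 4 × 469 = 1876
  Σ(formed) = 3494 kJ
ΔH = Σ(broken) − Σ(formed) = 2626 − 3494 = −868 kJ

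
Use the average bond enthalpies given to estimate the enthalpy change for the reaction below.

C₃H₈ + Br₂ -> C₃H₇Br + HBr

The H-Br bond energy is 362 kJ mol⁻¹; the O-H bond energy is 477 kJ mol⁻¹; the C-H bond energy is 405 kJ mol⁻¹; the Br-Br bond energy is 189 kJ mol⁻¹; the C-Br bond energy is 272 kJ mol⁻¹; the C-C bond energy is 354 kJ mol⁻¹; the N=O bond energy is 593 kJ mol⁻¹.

Bonds broken (reactants):
  Br-Br: 1 × 189 = 189
  C-C: 2 × 354 = 708
  C-H: 8 × 405 = 3240
  Σ(broken) = 4137 kJ
Bonds formed (products):
  C-Br: 1 × 272 = 272
  C-C: 2 × 354 = 708
  C-H: 7 × 405 = 2835
  H-Br: 1 × 362 = 362
  Σ(formed) = 4177 kJ
ΔH = Σ(broken) − Σ(formed) = 4137 − 4177 = −40 kJ

ΔH ≈ −40 kJ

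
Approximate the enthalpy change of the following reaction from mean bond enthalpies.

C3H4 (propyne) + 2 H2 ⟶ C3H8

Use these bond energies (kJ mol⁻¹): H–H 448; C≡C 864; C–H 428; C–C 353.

ΔH ≈ −305 kJ

Bonds broken (reactants):
  C≡C: 1 × 864 = 864
  C–C: 1 × 353 = 353
  C–H: 4 × 428 = 1712
  H–H: 2 × 448 = 896
  Σ(broken) = 3825 kJ
Bonds formed (products):
  C–C: 2 × 353 = 706
  C–H: 8 × 428 = 3424
  Σ(formed) = 4130 kJ
ΔH = Σ(broken) − Σ(formed) = 3825 − 4130 = −305 kJ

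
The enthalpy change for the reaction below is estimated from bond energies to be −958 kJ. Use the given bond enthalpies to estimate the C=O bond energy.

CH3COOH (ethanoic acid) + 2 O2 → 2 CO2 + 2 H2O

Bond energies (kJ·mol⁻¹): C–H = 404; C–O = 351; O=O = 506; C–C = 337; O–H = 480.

Let D be the C=O bond energy.
Σ(broken) = 1×337 + 3×404 + 1×351 + 1×D + 1×480 + 2×506 = 3392 + D
Σ(formed) = 4×D + 4×480 = 1920 + 4D
ΔH = Σ(broken) − Σ(formed) = (3392 + D) − (1920 + 4D) = +1472 − 3D
Setting this equal to −958 kJ gives 3D = 2430, so D = 810 kJ/mol.

D(C=O) ≈ 810 kJ/mol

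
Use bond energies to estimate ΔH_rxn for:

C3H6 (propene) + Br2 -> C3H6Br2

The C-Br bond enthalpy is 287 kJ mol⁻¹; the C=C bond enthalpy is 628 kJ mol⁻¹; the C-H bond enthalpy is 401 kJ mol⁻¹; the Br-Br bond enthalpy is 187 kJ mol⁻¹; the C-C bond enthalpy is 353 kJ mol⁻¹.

Bonds broken (reactants):
  Br-Br: 1 × 187 = 187
  C-C: 1 × 353 = 353
  C-H: 6 × 401 = 2406
  C=C: 1 × 628 = 628
  Σ(broken) = 3574 kJ
Bonds formed (products):
  C-Br: 2 × 287 = 574
  C-C: 2 × 353 = 706
  C-H: 6 × 401 = 2406
  Σ(formed) = 3686 kJ
ΔH = Σ(broken) − Σ(formed) = 3574 − 3686 = −112 kJ

ΔH ≈ −112 kJ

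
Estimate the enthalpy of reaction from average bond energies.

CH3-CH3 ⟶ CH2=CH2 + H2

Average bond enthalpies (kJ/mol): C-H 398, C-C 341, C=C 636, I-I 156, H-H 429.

Bonds broken (reactants):
  C-C: 1 × 341 = 341
  C-H: 6 × 398 = 2388
  Σ(broken) = 2729 kJ
Bonds formed (products):
  C-H: 4 × 398 = 1592
  C=C: 1 × 636 = 636
  H-H: 1 × 429 = 429
  Σ(formed) = 2657 kJ
ΔH = Σ(broken) − Σ(formed) = 2729 − 2657 = +72 kJ

ΔH ≈ +72 kJ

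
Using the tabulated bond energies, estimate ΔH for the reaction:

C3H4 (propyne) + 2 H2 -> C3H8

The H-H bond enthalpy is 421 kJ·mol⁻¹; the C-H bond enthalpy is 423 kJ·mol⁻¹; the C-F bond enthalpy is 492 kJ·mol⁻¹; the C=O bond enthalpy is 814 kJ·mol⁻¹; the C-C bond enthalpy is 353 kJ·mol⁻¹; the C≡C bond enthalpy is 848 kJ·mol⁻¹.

Bonds broken (reactants):
  C≡C: 1 × 848 = 848
  C-C: 1 × 353 = 353
  C-H: 4 × 423 = 1692
  H-H: 2 × 421 = 842
  Σ(broken) = 3735 kJ
Bonds formed (products):
  C-C: 2 × 353 = 706
  C-H: 8 × 423 = 3384
  Σ(formed) = 4090 kJ
ΔH = Σ(broken) − Σ(formed) = 3735 − 4090 = −355 kJ

ΔH ≈ −355 kJ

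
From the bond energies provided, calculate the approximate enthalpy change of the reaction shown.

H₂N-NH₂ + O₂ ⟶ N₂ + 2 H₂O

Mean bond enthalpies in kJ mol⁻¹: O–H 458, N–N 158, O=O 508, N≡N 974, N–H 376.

ΔH ≈ −636 kJ

Bonds broken (reactants):
  N–H: 4 × 376 = 1504
  N–N: 1 × 158 = 158
  O=O: 1 × 508 = 508
  Σ(broken) = 2170 kJ
Bonds formed (products):
  N≡N: 1 × 974 = 974
  O–H: 4 × 458 = 1832
  Σ(formed) = 2806 kJ
ΔH = Σ(broken) − Σ(formed) = 2170 − 2806 = −636 kJ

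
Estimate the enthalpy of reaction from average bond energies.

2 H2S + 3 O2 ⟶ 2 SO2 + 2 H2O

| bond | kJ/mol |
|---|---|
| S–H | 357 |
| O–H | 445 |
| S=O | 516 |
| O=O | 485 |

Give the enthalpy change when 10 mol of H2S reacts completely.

Bonds broken (reactants):
  O=O: 3 × 485 = 1455
  S–H: 4 × 357 = 1428
  Σ(broken) = 2883 kJ
Bonds formed (products):
  O–H: 4 × 445 = 1780
  S=O: 4 × 516 = 2064
  Σ(formed) = 3844 kJ
ΔH = Σ(broken) − Σ(formed) = 2883 − 3844 = −961 kJ
For 5× the reaction as written: 5 × (−961) = −4805 kJ

ΔH = −4805 kJ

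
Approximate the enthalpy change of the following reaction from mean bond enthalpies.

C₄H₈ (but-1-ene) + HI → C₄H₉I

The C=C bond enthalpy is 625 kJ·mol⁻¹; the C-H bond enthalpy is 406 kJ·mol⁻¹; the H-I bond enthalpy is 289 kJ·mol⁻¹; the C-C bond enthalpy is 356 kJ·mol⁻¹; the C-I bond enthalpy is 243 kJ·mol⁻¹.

ΔH ≈ −91 kJ

Bonds broken (reactants):
  C-C: 2 × 356 = 712
  C-H: 8 × 406 = 3248
  C=C: 1 × 625 = 625
  H-I: 1 × 289 = 289
  Σ(broken) = 4874 kJ
Bonds formed (products):
  C-C: 3 × 356 = 1068
  C-H: 9 × 406 = 3654
  C-I: 1 × 243 = 243
  Σ(formed) = 4965 kJ
ΔH = Σ(broken) − Σ(formed) = 4874 − 4965 = −91 kJ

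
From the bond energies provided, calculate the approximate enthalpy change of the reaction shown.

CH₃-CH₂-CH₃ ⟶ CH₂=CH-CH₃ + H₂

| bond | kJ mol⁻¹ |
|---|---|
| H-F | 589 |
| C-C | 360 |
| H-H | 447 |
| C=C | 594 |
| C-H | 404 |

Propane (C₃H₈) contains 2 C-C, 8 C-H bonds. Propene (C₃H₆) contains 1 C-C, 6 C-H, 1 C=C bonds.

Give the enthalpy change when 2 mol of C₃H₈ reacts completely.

ΔH = +254 kJ

Bonds broken (reactants):
  C-C: 2 × 360 = 720
  C-H: 8 × 404 = 3232
  Σ(broken) = 3952 kJ
Bonds formed (products):
  C-C: 1 × 360 = 360
  C-H: 6 × 404 = 2424
  C=C: 1 × 594 = 594
  H-H: 1 × 447 = 447
  Σ(formed) = 3825 kJ
ΔH = Σ(broken) − Σ(formed) = 3952 − 3825 = +127 kJ
For 2× the reaction as written: 2 × (+127) = +254 kJ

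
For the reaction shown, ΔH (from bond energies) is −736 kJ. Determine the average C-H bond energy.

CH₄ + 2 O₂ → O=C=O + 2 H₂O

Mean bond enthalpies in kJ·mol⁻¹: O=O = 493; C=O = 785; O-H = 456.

D(C-H) ≈ 418 kJ/mol

Let D be the C-H bond energy.
Σ(broken) = 4×D + 2×493 = 986 + 4D
Σ(formed) = 2×785 + 4×456 = 3394
ΔH = Σ(broken) − Σ(formed) = (986 + 4D) − (3394) = −2408 + 4D
Setting this equal to −736 kJ gives 4D = 1672, so D = 418 kJ/mol.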